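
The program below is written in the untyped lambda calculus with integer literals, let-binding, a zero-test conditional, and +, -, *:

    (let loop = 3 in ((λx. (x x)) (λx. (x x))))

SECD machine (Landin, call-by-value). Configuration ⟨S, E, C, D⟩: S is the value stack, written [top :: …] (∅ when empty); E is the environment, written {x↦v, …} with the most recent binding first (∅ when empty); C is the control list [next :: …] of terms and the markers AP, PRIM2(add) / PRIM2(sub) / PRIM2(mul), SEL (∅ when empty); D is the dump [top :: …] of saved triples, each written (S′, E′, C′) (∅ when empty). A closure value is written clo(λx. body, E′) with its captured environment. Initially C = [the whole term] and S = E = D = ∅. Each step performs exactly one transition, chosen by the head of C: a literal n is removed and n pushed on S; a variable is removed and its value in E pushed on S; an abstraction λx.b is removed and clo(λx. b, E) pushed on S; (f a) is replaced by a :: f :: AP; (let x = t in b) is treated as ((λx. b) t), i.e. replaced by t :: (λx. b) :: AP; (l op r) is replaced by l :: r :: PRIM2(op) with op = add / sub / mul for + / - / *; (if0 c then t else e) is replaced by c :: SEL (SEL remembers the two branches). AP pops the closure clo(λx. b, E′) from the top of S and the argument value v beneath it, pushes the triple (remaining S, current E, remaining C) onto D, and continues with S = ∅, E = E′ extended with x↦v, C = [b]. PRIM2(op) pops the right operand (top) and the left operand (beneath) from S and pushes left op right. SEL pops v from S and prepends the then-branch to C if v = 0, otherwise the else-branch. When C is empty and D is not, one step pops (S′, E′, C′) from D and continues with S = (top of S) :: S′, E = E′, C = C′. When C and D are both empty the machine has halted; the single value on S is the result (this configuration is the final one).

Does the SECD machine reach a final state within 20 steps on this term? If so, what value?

t=0: [S=∅ | E=∅ | C=[(let loop = 3 in ((λx. (x x)) (λx. (x x))))] | D=∅]
t=1: [S=∅ | E=∅ | C=[3 :: (λloop. ((λx. (x x)) (λx. (x x)))) :: AP] | D=∅]
t=2: [S=[3] | E=∅ | C=[(λloop. ((λx. (x x)) (λx. (x x)))) :: AP] | D=∅]
t=3: [S=[clo(λloop. ((λx. (x x)) (λx. (x x))), ∅) :: 3] | E=∅ | C=[AP] | D=∅]
t=4: [S=∅ | E={loop↦3} | C=[((λx. (x x)) (λx. (x x)))] | D=[(∅, ∅, ∅)]]
t=5: [S=∅ | E={loop↦3} | C=[(λx. (x x)) :: (λx. (x x)) :: AP] | D=[(∅, ∅, ∅)]]
t=6: [S=[clo(λx. (x x), {loop↦3})] | E={loop↦3} | C=[(λx. (x x)) :: AP] | D=[(∅, ∅, ∅)]]
t=7: [S=[clo(λx. (x x), {loop↦3}) :: clo(λx. (x x), {loop↦3})] | E={loop↦3} | C=[AP] | D=[(∅, ∅, ∅)]]
t=8: [S=∅ | E={x↦clo(λx. (x x), {loop↦3}), loop↦3} | C=[(x x)] | D=[(∅, {loop↦3}, ∅) :: (∅, ∅, ∅)]]
t=9: [S=∅ | E={x↦clo(λx. (x x), {loop↦3}), loop↦3} | C=[x :: x :: AP] | D=[(∅, {loop↦3}, ∅) :: (∅, ∅, ∅)]]
t=10: [S=[clo(λx. (x x), {loop↦3})] | E={x↦clo(λx. (x x), {loop↦3}), loop↦3} | C=[x :: AP] | D=[(∅, {loop↦3}, ∅) :: (∅, ∅, ∅)]]
t=11: [S=[clo(λx. (x x), {loop↦3}) :: clo(λx. (x x), {loop↦3})] | E={x↦clo(λx. (x x), {loop↦3}), loop↦3} | C=[AP] | D=[(∅, {loop↦3}, ∅) :: (∅, ∅, ∅)]]
t=12: [S=∅ | E={x↦clo(λx. (x x), {loop↦3}), loop↦3} | C=[(x x)] | D=[(∅, {x↦clo(λx. (x x), {loop↦3}), loop↦3}, ∅) :: (∅, {loop↦3}, ∅) :: (∅, ∅, ∅)]]
t=13: [S=∅ | E={x↦clo(λx. (x x), {loop↦3}), loop↦3} | C=[x :: x :: AP] | D=[(∅, {x↦clo(λx. (x x), {loop↦3}), loop↦3}, ∅) :: (∅, {loop↦3}, ∅) :: (∅, ∅, ∅)]]
t=14: [S=[clo(λx. (x x), {loop↦3})] | E={x↦clo(λx. (x x), {loop↦3}), loop↦3} | C=[x :: AP] | D=[(∅, {x↦clo(λx. (x x), {loop↦3}), loop↦3}, ∅) :: (∅, {loop↦3}, ∅) :: (∅, ∅, ∅)]]
t=15: [S=[clo(λx. (x x), {loop↦3}) :: clo(λx. (x x), {loop↦3})] | E={x↦clo(λx. (x x), {loop↦3}), loop↦3} | C=[AP] | D=[(∅, {x↦clo(λx. (x x), {loop↦3}), loop↦3}, ∅) :: (∅, {loop↦3}, ∅) :: (∅, ∅, ∅)]]
t=16: [S=∅ | E={x↦clo(λx. (x x), {loop↦3}), loop↦3} | C=[(x x)] | D=[(∅, {x↦clo(λx. (x x), {loop↦3}), loop↦3}, ∅) :: (∅, {x↦clo(λx. (x x), {loop↦3}), loop↦3}, ∅) :: (∅, {loop↦3}, ∅) :: (∅, ∅, ∅)]]
t=17: [S=∅ | E={x↦clo(λx. (x x), {loop↦3}), loop↦3} | C=[x :: x :: AP] | D=[(∅, {x↦clo(λx. (x x), {loop↦3}), loop↦3}, ∅) :: (∅, {x↦clo(λx. (x x), {loop↦3}), loop↦3}, ∅) :: (∅, {loop↦3}, ∅) :: (∅, ∅, ∅)]]
t=18: [S=[clo(λx. (x x), {loop↦3})] | E={x↦clo(λx. (x x), {loop↦3}), loop↦3} | C=[x :: AP] | D=[(∅, {x↦clo(λx. (x x), {loop↦3}), loop↦3}, ∅) :: (∅, {x↦clo(λx. (x x), {loop↦3}), loop↦3}, ∅) :: (∅, {loop↦3}, ∅) :: (∅, ∅, ∅)]]
t=19: [S=[clo(λx. (x x), {loop↦3}) :: clo(λx. (x x), {loop↦3})] | E={x↦clo(λx. (x x), {loop↦3}), loop↦3} | C=[AP] | D=[(∅, {x↦clo(λx. (x x), {loop↦3}), loop↦3}, ∅) :: (∅, {x↦clo(λx. (x x), {loop↦3}), loop↦3}, ∅) :: (∅, {loop↦3}, ∅) :: (∅, ∅, ∅)]]
t=20: [S=∅ | E={x↦clo(λx. (x x), {loop↦3}), loop↦3} | C=[(x x)] | D=[(∅, {x↦clo(λx. (x x), {loop↦3}), loop↦3}, ∅) :: (∅, {x↦clo(λx. (x x), {loop↦3}), loop↦3}, ∅) :: (∅, {x↦clo(λx. (x x), {loop↦3}), loop↦3}, ∅) :: (∅, {loop↦3}, ∅) :: (∅, ∅, ∅)]]
→ 20 transitions taken and the configuration is still not final: no result within 20 steps

Answer: DIVERGES (no final state within 20 steps)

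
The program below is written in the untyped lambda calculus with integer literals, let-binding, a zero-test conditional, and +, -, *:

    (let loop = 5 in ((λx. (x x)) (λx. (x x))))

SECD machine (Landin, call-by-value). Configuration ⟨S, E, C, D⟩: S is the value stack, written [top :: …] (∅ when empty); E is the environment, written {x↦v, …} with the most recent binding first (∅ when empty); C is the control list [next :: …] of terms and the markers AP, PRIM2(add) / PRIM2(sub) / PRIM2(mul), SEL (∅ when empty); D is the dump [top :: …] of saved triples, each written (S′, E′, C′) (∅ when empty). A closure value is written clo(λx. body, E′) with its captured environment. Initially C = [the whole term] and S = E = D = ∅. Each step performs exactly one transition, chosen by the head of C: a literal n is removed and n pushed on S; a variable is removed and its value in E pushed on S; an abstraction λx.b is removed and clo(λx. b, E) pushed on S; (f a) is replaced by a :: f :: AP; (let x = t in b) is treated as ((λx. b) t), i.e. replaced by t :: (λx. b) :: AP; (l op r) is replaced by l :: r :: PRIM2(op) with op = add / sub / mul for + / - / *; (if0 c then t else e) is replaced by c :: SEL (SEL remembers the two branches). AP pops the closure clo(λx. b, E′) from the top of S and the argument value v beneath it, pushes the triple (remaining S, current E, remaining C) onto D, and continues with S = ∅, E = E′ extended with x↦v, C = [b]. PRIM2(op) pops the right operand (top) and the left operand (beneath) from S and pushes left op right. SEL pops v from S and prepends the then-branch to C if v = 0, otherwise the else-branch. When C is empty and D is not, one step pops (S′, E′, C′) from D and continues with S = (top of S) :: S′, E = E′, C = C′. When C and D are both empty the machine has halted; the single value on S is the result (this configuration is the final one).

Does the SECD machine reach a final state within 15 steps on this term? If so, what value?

Answer: DIVERGES (no final state within 15 steps)

Machine steps:
step 0: [S=∅ | E=∅ | C=[(let loop = 5 in ((λx. (x x)) (λx. (x x))))] | D=∅]
step 1: [S=∅ | E=∅ | C=[5 :: (λloop. ((λx. (x x)) (λx. (x x)))) :: AP] | D=∅]
step 2: [S=[5] | E=∅ | C=[(λloop. ((λx. (x x)) (λx. (x x)))) :: AP] | D=∅]
step 3: [S=[clo(λloop. ((λx. (x x)) (λx. (x x))), ∅) :: 5] | E=∅ | C=[AP] | D=∅]
step 4: [S=∅ | E={loop↦5} | C=[((λx. (x x)) (λx. (x x)))] | D=[(∅, ∅, ∅)]]
step 5: [S=∅ | E={loop↦5} | C=[(λx. (x x)) :: (λx. (x x)) :: AP] | D=[(∅, ∅, ∅)]]
step 6: [S=[clo(λx. (x x), {loop↦5})] | E={loop↦5} | C=[(λx. (x x)) :: AP] | D=[(∅, ∅, ∅)]]
step 7: [S=[clo(λx. (x x), {loop↦5}) :: clo(λx. (x x), {loop↦5})] | E={loop↦5} | C=[AP] | D=[(∅, ∅, ∅)]]
step 8: [S=∅ | E={x↦clo(λx. (x x), {loop↦5}), loop↦5} | C=[(x x)] | D=[(∅, {loop↦5}, ∅) :: (∅, ∅, ∅)]]
step 9: [S=∅ | E={x↦clo(λx. (x x), {loop↦5}), loop↦5} | C=[x :: x :: AP] | D=[(∅, {loop↦5}, ∅) :: (∅, ∅, ∅)]]
step 10: [S=[clo(λx. (x x), {loop↦5})] | E={x↦clo(λx. (x x), {loop↦5}), loop↦5} | C=[x :: AP] | D=[(∅, {loop↦5}, ∅) :: (∅, ∅, ∅)]]
step 11: [S=[clo(λx. (x x), {loop↦5}) :: clo(λx. (x x), {loop↦5})] | E={x↦clo(λx. (x x), {loop↦5}), loop↦5} | C=[AP] | D=[(∅, {loop↦5}, ∅) :: (∅, ∅, ∅)]]
step 12: [S=∅ | E={x↦clo(λx. (x x), {loop↦5}), loop↦5} | C=[(x x)] | D=[(∅, {x↦clo(λx. (x x), {loop↦5}), loop↦5}, ∅) :: (∅, {loop↦5}, ∅) :: (∅, ∅, ∅)]]
step 13: [S=∅ | E={x↦clo(λx. (x x), {loop↦5}), loop↦5} | C=[x :: x :: AP] | D=[(∅, {x↦clo(λx. (x x), {loop↦5}), loop↦5}, ∅) :: (∅, {loop↦5}, ∅) :: (∅, ∅, ∅)]]
step 14: [S=[clo(λx. (x x), {loop↦5})] | E={x↦clo(λx. (x x), {loop↦5}), loop↦5} | C=[x :: AP] | D=[(∅, {x↦clo(λx. (x x), {loop↦5}), loop↦5}, ∅) :: (∅, {loop↦5}, ∅) :: (∅, ∅, ∅)]]
step 15: [S=[clo(λx. (x x), {loop↦5}) :: clo(λx. (x x), {loop↦5})] | E={x↦clo(λx. (x x), {loop↦5}), loop↦5} | C=[AP] | D=[(∅, {x↦clo(λx. (x x), {loop↦5}), loop↦5}, ∅) :: (∅, {loop↦5}, ∅) :: (∅, ∅, ∅)]]
→ 15 transitions taken and the configuration is still not final: no result within 15 steps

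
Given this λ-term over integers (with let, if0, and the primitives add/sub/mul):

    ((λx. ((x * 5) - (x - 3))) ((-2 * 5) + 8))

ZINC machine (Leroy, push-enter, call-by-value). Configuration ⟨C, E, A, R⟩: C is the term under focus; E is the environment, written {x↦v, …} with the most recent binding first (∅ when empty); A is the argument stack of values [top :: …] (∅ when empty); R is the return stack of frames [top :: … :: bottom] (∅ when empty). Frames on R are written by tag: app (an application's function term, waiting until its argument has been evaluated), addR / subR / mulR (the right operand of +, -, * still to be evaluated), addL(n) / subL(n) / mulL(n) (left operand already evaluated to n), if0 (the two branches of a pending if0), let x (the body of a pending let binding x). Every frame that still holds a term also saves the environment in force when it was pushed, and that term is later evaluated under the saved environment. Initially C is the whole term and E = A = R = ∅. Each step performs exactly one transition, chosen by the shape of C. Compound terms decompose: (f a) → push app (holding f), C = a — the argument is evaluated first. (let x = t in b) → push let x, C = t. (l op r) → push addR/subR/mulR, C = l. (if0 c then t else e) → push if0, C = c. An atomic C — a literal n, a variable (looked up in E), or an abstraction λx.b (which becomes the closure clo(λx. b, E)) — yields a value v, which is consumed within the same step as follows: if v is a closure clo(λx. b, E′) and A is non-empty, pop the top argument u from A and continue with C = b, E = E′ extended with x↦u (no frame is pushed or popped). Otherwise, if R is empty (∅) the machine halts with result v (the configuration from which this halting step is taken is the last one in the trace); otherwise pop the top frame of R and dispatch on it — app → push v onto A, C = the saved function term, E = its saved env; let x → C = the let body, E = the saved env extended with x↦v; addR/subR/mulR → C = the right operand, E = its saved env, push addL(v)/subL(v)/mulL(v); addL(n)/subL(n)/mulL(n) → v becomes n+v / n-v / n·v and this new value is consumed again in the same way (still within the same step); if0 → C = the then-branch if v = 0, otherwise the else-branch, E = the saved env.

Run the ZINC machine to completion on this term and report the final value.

Answer: -5

Machine steps:
0. ⟨C=((λx. ((x * 5) - (x - 3))) ((-2 * 5) + 8)); E=∅; A=∅; R=∅⟩
1. ⟨C=((-2 * 5) + 8); E=∅; A=∅; R=[app]⟩
2. ⟨C=(-2 * 5); E=∅; A=∅; R=[addR :: app]⟩
3. ⟨C=-2; E=∅; A=∅; R=[mulR :: addR :: app]⟩
4. ⟨C=5; E=∅; A=∅; R=[mulL(-2) :: addR :: app]⟩
5. ⟨C=8; E=∅; A=∅; R=[addL(-10) :: app]⟩
6. ⟨C=(λx. ((x * 5) - (x - 3))); E=∅; A=[-2]; R=∅⟩
7. ⟨C=((x * 5) - (x - 3)); E={x↦-2}; A=∅; R=∅⟩
8. ⟨C=(x * 5); E={x↦-2}; A=∅; R=[subR]⟩
9. ⟨C=x; E={x↦-2}; A=∅; R=[mulR :: subR]⟩
10. ⟨C=5; E={x↦-2}; A=∅; R=[mulL(-2) :: subR]⟩
11. ⟨C=(x - 3); E={x↦-2}; A=∅; R=[subL(-10)]⟩
12. ⟨C=x; E={x↦-2}; A=∅; R=[subR :: subL(-10)]⟩
13. ⟨C=3; E={x↦-2}; A=∅; R=[subL(-2) :: subL(-10)]⟩
→ final value -5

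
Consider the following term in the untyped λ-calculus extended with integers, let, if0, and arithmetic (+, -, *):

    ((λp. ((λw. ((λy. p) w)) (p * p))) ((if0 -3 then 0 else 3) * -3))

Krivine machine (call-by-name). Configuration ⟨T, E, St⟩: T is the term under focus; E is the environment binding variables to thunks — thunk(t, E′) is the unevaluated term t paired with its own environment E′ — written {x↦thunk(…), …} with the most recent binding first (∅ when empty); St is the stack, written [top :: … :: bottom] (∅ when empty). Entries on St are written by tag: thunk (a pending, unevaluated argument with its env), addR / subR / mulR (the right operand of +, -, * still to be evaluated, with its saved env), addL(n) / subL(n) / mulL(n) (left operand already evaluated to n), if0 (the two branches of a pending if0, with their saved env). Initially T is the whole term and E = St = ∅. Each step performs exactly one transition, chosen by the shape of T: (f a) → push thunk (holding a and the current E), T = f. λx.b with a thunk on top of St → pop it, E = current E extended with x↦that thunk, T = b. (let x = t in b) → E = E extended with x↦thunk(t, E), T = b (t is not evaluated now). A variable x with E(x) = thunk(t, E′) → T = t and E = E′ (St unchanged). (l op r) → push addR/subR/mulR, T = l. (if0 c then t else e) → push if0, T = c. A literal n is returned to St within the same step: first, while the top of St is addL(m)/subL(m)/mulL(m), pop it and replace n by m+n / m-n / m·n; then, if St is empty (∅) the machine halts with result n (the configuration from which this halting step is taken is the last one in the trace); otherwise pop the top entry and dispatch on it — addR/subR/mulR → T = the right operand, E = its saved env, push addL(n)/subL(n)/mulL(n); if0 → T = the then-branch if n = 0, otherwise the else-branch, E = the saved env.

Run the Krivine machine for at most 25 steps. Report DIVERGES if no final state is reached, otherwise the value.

Answer: -9

Derivation:
[0] ⟨T=((λp. ((λw. ((λy. p) w)) (p * p))) ((if0 -3 then 0 else 3) * -3)); E=∅; St=∅⟩
[1] ⟨T=(λp. ((λw. ((λy. p) w)) (p * p))); E=∅; St=[thunk]⟩
[2] ⟨T=((λw. ((λy. p) w)) (p * p)); E={p↦thunk(((if0 -3 then 0 else 3) * -3), ∅)}; St=∅⟩
[3] ⟨T=(λw. ((λy. p) w)); E={p↦thunk(((if0 -3 then 0 else 3) * -3), ∅)}; St=[thunk]⟩
[4] ⟨T=((λy. p) w); E={w↦thunk((p * p), {p↦thunk(((if0 -3 then 0 else 3) * -3), ∅)}), p↦thunk(((if0 -3 then 0 else 3) * -3), ∅)}; St=∅⟩
[5] ⟨T=(λy. p); E={w↦thunk((p * p), {p↦thunk(((if0 -3 then 0 else 3) * -3), ∅)}), p↦thunk(((if0 -3 then 0 else 3) * -3), ∅)}; St=[thunk]⟩
[6] ⟨T=p; E={y↦thunk(w, {w↦thunk((p * p), {p↦thunk(((if0 -3 then 0 else 3) * -3), ∅)}), p↦thunk(((if0 -3 then 0 else 3) * -3), ∅)}), w↦thunk((p * p), {p↦thunk(((if0 -3 then 0 else 3) * -3), ∅)}), p↦thunk(((if0 -3 then 0 else 3) * -3), ∅)}; St=∅⟩
[7] ⟨T=((if0 -3 then 0 else 3) * -3); E=∅; St=∅⟩
[8] ⟨T=(if0 -3 then 0 else 3); E=∅; St=[mulR]⟩
[9] ⟨T=-3; E=∅; St=[if0 :: mulR]⟩
[10] ⟨T=3; E=∅; St=[mulR]⟩
[11] ⟨T=-3; E=∅; St=[mulL(3)]⟩
→ final value -9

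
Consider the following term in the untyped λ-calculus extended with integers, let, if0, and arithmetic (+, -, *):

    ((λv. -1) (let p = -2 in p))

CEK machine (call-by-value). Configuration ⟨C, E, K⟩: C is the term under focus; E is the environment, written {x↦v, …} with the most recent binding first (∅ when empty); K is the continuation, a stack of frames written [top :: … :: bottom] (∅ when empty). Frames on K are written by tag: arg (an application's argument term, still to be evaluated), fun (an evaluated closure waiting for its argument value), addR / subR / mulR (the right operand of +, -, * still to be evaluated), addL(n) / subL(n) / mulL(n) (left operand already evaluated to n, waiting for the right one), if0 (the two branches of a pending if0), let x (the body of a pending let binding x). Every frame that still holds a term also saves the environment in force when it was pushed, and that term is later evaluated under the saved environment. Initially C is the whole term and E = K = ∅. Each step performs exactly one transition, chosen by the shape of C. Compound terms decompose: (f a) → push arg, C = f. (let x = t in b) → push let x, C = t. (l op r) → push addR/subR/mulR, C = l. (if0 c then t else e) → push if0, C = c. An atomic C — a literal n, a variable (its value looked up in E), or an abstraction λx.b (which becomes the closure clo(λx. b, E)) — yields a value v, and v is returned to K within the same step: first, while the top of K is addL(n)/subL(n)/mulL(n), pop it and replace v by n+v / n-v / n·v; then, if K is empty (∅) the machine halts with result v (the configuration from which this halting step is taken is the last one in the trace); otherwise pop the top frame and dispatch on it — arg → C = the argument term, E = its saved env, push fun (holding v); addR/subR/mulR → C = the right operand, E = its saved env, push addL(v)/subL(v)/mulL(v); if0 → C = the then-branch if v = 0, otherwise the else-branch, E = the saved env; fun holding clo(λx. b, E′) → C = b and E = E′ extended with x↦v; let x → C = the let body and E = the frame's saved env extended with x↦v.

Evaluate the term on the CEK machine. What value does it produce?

0. ⟨C=((λv. -1) (let p = -2 in p)); E=∅; K=∅⟩
1. ⟨C=(λv. -1); E=∅; K=[arg]⟩
2. ⟨C=(let p = -2 in p); E=∅; K=[fun]⟩
3. ⟨C=-2; E=∅; K=[let p :: fun]⟩
4. ⟨C=p; E={p↦-2}; K=[fun]⟩
5. ⟨C=-1; E={v↦-2}; K=∅⟩
→ final value -1

Answer: -1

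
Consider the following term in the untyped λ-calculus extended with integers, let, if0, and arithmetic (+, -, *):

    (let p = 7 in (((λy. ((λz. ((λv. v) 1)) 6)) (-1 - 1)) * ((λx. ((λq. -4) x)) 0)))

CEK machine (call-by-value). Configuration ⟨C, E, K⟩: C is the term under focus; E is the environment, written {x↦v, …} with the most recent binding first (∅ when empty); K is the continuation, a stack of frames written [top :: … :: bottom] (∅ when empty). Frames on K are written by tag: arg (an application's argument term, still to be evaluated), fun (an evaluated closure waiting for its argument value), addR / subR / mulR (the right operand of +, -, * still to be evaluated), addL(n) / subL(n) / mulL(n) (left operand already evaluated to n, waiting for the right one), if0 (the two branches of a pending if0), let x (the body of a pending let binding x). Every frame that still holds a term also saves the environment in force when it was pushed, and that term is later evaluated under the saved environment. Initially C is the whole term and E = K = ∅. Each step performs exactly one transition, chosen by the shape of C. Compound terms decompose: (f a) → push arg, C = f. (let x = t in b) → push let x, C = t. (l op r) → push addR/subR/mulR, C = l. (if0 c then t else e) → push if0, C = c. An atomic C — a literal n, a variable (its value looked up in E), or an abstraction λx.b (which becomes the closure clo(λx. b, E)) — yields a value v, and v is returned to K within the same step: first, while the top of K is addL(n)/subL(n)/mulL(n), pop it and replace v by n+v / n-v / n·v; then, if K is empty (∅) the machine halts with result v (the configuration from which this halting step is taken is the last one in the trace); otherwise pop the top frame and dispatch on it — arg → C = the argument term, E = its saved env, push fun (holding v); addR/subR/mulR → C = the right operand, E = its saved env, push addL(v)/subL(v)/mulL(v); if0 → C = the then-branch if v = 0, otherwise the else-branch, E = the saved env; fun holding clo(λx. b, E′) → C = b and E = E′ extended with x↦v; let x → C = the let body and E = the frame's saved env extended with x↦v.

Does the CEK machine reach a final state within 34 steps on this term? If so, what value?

Answer: -4

Derivation:
[0] [C=(let p = 7 in (((λy. ((λz. ((λv. v) 1)) 6)) (-1 - 1)) * ((λx. ((λq. -4) x)) 0))) | E=∅ | K=∅]
[1] [C=7 | E=∅ | K=[let p]]
[2] [C=(((λy. ((λz. ((λv. v) 1)) 6)) (-1 - 1)) * ((λx. ((λq. -4) x)) 0)) | E={p↦7} | K=∅]
[3] [C=((λy. ((λz. ((λv. v) 1)) 6)) (-1 - 1)) | E={p↦7} | K=[mulR]]
[4] [C=(λy. ((λz. ((λv. v) 1)) 6)) | E={p↦7} | K=[arg :: mulR]]
[5] [C=(-1 - 1) | E={p↦7} | K=[fun :: mulR]]
[6] [C=-1 | E={p↦7} | K=[subR :: fun :: mulR]]
[7] [C=1 | E={p↦7} | K=[subL(-1) :: fun :: mulR]]
[8] [C=((λz. ((λv. v) 1)) 6) | E={y↦-2, p↦7} | K=[mulR]]
[9] [C=(λz. ((λv. v) 1)) | E={y↦-2, p↦7} | K=[arg :: mulR]]
[10] [C=6 | E={y↦-2, p↦7} | K=[fun :: mulR]]
[11] [C=((λv. v) 1) | E={z↦6, y↦-2, p↦7} | K=[mulR]]
[12] [C=(λv. v) | E={z↦6, y↦-2, p↦7} | K=[arg :: mulR]]
[13] [C=1 | E={z↦6, y↦-2, p↦7} | K=[fun :: mulR]]
[14] [C=v | E={v↦1, z↦6, y↦-2, p↦7} | K=[mulR]]
[15] [C=((λx. ((λq. -4) x)) 0) | E={p↦7} | K=[mulL(1)]]
[16] [C=(λx. ((λq. -4) x)) | E={p↦7} | K=[arg :: mulL(1)]]
[17] [C=0 | E={p↦7} | K=[fun :: mulL(1)]]
[18] [C=((λq. -4) x) | E={x↦0, p↦7} | K=[mulL(1)]]
[19] [C=(λq. -4) | E={x↦0, p↦7} | K=[arg :: mulL(1)]]
[20] [C=x | E={x↦0, p↦7} | K=[fun :: mulL(1)]]
[21] [C=-4 | E={q↦0, x↦0, p↦7} | K=[mulL(1)]]
→ final value -4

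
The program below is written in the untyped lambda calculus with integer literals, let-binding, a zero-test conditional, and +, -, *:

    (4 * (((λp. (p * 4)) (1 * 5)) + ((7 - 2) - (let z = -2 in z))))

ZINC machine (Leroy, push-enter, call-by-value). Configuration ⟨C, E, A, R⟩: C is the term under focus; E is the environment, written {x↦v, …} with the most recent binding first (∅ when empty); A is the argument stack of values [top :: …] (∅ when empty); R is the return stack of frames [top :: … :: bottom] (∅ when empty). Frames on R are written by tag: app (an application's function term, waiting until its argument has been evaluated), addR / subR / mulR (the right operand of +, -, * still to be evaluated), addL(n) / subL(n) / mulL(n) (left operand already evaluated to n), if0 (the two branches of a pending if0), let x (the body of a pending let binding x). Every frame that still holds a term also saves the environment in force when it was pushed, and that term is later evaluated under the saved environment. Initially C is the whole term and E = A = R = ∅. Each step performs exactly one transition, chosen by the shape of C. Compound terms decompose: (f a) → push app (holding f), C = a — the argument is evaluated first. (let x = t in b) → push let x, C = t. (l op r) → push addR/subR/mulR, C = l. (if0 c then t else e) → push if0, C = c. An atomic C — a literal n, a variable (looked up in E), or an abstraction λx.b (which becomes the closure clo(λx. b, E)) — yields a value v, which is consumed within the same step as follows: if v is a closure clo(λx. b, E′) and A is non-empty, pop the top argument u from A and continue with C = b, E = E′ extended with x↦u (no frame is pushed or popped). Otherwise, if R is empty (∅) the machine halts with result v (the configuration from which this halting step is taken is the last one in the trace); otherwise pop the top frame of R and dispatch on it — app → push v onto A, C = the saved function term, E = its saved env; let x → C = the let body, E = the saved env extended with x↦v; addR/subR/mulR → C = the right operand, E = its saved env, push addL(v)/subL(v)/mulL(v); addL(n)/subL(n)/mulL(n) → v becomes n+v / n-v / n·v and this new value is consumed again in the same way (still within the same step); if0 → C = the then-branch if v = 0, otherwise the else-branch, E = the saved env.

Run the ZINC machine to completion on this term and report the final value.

Answer: 108

Derivation:
[0] [C=(4 * (((λp. (p * 4)) (1 * 5)) + ((7 - 2) - (let z = -2 in z)))) | E=∅ | A=∅ | R=∅]
[1] [C=4 | E=∅ | A=∅ | R=[mulR]]
[2] [C=(((λp. (p * 4)) (1 * 5)) + ((7 - 2) - (let z = -2 in z))) | E=∅ | A=∅ | R=[mulL(4)]]
[3] [C=((λp. (p * 4)) (1 * 5)) | E=∅ | A=∅ | R=[addR :: mulL(4)]]
[4] [C=(1 * 5) | E=∅ | A=∅ | R=[app :: addR :: mulL(4)]]
[5] [C=1 | E=∅ | A=∅ | R=[mulR :: app :: addR :: mulL(4)]]
[6] [C=5 | E=∅ | A=∅ | R=[mulL(1) :: app :: addR :: mulL(4)]]
[7] [C=(λp. (p * 4)) | E=∅ | A=[5] | R=[addR :: mulL(4)]]
[8] [C=(p * 4) | E={p↦5} | A=∅ | R=[addR :: mulL(4)]]
[9] [C=p | E={p↦5} | A=∅ | R=[mulR :: addR :: mulL(4)]]
[10] [C=4 | E={p↦5} | A=∅ | R=[mulL(5) :: addR :: mulL(4)]]
[11] [C=((7 - 2) - (let z = -2 in z)) | E=∅ | A=∅ | R=[addL(20) :: mulL(4)]]
[12] [C=(7 - 2) | E=∅ | A=∅ | R=[subR :: addL(20) :: mulL(4)]]
[13] [C=7 | E=∅ | A=∅ | R=[subR :: subR :: addL(20) :: mulL(4)]]
[14] [C=2 | E=∅ | A=∅ | R=[subL(7) :: subR :: addL(20) :: mulL(4)]]
[15] [C=(let z = -2 in z) | E=∅ | A=∅ | R=[subL(5) :: addL(20) :: mulL(4)]]
[16] [C=-2 | E=∅ | A=∅ | R=[let z :: subL(5) :: addL(20) :: mulL(4)]]
[17] [C=z | E={z↦-2} | A=∅ | R=[subL(5) :: addL(20) :: mulL(4)]]
→ final value 108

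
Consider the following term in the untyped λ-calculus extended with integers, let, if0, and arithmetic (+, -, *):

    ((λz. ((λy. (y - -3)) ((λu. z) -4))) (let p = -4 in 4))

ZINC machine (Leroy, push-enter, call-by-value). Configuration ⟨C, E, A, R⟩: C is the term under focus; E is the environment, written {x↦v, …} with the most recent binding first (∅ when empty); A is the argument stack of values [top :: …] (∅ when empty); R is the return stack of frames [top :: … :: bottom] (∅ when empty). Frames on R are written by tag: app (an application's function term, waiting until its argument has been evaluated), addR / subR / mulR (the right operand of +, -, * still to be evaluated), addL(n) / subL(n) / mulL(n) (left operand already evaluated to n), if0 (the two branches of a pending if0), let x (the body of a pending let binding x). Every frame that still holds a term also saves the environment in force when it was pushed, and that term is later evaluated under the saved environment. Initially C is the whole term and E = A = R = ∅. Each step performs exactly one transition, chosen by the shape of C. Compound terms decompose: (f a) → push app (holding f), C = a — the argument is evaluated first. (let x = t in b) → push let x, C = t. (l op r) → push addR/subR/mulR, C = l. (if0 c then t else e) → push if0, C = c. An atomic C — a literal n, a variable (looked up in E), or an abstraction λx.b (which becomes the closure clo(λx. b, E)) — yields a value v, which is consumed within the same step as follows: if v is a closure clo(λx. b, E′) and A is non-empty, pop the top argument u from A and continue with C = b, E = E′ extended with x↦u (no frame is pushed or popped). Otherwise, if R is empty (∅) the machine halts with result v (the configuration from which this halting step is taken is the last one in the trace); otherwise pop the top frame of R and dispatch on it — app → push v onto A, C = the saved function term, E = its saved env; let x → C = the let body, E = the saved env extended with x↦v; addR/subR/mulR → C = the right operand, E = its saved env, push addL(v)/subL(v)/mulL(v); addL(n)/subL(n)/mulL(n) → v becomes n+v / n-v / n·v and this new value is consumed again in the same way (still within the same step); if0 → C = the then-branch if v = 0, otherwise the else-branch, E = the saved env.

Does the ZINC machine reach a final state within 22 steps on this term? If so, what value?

Answer: 7

Execution trace:
step 0: ⟨C=((λz. ((λy. (y - -3)) ((λu. z) -4))) (let p = -4 in 4)); E=∅; A=∅; R=∅⟩
step 1: ⟨C=(let p = -4 in 4); E=∅; A=∅; R=[app]⟩
step 2: ⟨C=-4; E=∅; A=∅; R=[let p :: app]⟩
step 3: ⟨C=4; E={p↦-4}; A=∅; R=[app]⟩
step 4: ⟨C=(λz. ((λy. (y - -3)) ((λu. z) -4))); E=∅; A=[4]; R=∅⟩
step 5: ⟨C=((λy. (y - -3)) ((λu. z) -4)); E={z↦4}; A=∅; R=∅⟩
step 6: ⟨C=((λu. z) -4); E={z↦4}; A=∅; R=[app]⟩
step 7: ⟨C=-4; E={z↦4}; A=∅; R=[app :: app]⟩
step 8: ⟨C=(λu. z); E={z↦4}; A=[-4]; R=[app]⟩
step 9: ⟨C=z; E={u↦-4, z↦4}; A=∅; R=[app]⟩
step 10: ⟨C=(λy. (y - -3)); E={z↦4}; A=[4]; R=∅⟩
step 11: ⟨C=(y - -3); E={y↦4, z↦4}; A=∅; R=∅⟩
step 12: ⟨C=y; E={y↦4, z↦4}; A=∅; R=[subR]⟩
step 13: ⟨C=-3; E={y↦4, z↦4}; A=∅; R=[subL(4)]⟩
→ final value 7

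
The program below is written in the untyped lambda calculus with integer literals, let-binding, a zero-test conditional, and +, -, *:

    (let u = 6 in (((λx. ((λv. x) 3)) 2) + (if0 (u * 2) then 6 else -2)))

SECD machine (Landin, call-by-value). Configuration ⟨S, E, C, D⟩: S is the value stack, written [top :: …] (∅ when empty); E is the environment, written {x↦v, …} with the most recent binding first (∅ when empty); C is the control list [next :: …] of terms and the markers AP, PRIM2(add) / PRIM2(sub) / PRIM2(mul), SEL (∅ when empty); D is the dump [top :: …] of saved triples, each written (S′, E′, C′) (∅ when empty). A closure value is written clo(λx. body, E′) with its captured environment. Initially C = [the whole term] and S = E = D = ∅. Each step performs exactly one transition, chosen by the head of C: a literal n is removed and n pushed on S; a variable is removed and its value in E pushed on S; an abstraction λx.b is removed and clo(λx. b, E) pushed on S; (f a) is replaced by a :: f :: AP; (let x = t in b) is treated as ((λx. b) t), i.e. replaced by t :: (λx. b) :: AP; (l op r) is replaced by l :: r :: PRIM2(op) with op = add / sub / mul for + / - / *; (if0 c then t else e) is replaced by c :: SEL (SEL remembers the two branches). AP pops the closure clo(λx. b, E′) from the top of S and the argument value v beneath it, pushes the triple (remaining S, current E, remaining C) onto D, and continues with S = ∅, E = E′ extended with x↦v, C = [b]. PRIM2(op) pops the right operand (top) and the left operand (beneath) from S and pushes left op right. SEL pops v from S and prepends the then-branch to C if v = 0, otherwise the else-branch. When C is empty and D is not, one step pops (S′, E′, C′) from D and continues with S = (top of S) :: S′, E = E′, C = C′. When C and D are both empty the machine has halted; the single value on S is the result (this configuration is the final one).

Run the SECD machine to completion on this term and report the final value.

step 0: [S=∅ | E=∅ | C=[(let u = 6 in (((λx. ((λv. x) 3)) 2) + (if0 (u * 2) then 6 else -2)))] | D=∅]
step 1: [S=∅ | E=∅ | C=[6 :: (λu. (((λx. ((λv. x) 3)) 2) + (if0 (u * 2) then 6 else -2))) :: AP] | D=∅]
step 2: [S=[6] | E=∅ | C=[(λu. (((λx. ((λv. x) 3)) 2) + (if0 (u * 2) then 6 else -2))) :: AP] | D=∅]
step 3: [S=[clo(λu. (((λx. ((λv. x) 3)) 2) + (if0 (u * 2) then 6 else -2)), ∅) :: 6] | E=∅ | C=[AP] | D=∅]
step 4: [S=∅ | E={u↦6} | C=[(((λx. ((λv. x) 3)) 2) + (if0 (u * 2) then 6 else -2))] | D=[(∅, ∅, ∅)]]
step 5: [S=∅ | E={u↦6} | C=[((λx. ((λv. x) 3)) 2) :: (if0 (u * 2) then 6 else -2) :: PRIM2(add)] | D=[(∅, ∅, ∅)]]
step 6: [S=∅ | E={u↦6} | C=[2 :: (λx. ((λv. x) 3)) :: AP :: (if0 (u * 2) then 6 else -2) :: PRIM2(add)] | D=[(∅, ∅, ∅)]]
step 7: [S=[2] | E={u↦6} | C=[(λx. ((λv. x) 3)) :: AP :: (if0 (u * 2) then 6 else -2) :: PRIM2(add)] | D=[(∅, ∅, ∅)]]
step 8: [S=[clo(λx. ((λv. x) 3), {u↦6}) :: 2] | E={u↦6} | C=[AP :: (if0 (u * 2) then 6 else -2) :: PRIM2(add)] | D=[(∅, ∅, ∅)]]
step 9: [S=∅ | E={x↦2, u↦6} | C=[((λv. x) 3)] | D=[(∅, {u↦6}, [(if0 (u * 2) then 6 else -2) :: PRIM2(add)]) :: (∅, ∅, ∅)]]
step 10: [S=∅ | E={x↦2, u↦6} | C=[3 :: (λv. x) :: AP] | D=[(∅, {u↦6}, [(if0 (u * 2) then 6 else -2) :: PRIM2(add)]) :: (∅, ∅, ∅)]]
step 11: [S=[3] | E={x↦2, u↦6} | C=[(λv. x) :: AP] | D=[(∅, {u↦6}, [(if0 (u * 2) then 6 else -2) :: PRIM2(add)]) :: (∅, ∅, ∅)]]
step 12: [S=[clo(λv. x, {x↦2, u↦6}) :: 3] | E={x↦2, u↦6} | C=[AP] | D=[(∅, {u↦6}, [(if0 (u * 2) then 6 else -2) :: PRIM2(add)]) :: (∅, ∅, ∅)]]
step 13: [S=∅ | E={v↦3, x↦2, u↦6} | C=[x] | D=[(∅, {x↦2, u↦6}, ∅) :: (∅, {u↦6}, [(if0 (u * 2) then 6 else -2) :: PRIM2(add)]) :: (∅, ∅, ∅)]]
step 14: [S=[2] | E={v↦3, x↦2, u↦6} | C=∅ | D=[(∅, {x↦2, u↦6}, ∅) :: (∅, {u↦6}, [(if0 (u * 2) then 6 else -2) :: PRIM2(add)]) :: (∅, ∅, ∅)]]
step 15: [S=[2] | E={x↦2, u↦6} | C=∅ | D=[(∅, {u↦6}, [(if0 (u * 2) then 6 else -2) :: PRIM2(add)]) :: (∅, ∅, ∅)]]
step 16: [S=[2] | E={u↦6} | C=[(if0 (u * 2) then 6 else -2) :: PRIM2(add)] | D=[(∅, ∅, ∅)]]
step 17: [S=[2] | E={u↦6} | C=[(u * 2) :: SEL :: PRIM2(add)] | D=[(∅, ∅, ∅)]]
step 18: [S=[2] | E={u↦6} | C=[u :: 2 :: PRIM2(mul) :: SEL :: PRIM2(add)] | D=[(∅, ∅, ∅)]]
step 19: [S=[6 :: 2] | E={u↦6} | C=[2 :: PRIM2(mul) :: SEL :: PRIM2(add)] | D=[(∅, ∅, ∅)]]
step 20: [S=[2 :: 6 :: 2] | E={u↦6} | C=[PRIM2(mul) :: SEL :: PRIM2(add)] | D=[(∅, ∅, ∅)]]
step 21: [S=[12 :: 2] | E={u↦6} | C=[SEL :: PRIM2(add)] | D=[(∅, ∅, ∅)]]
step 22: [S=[2] | E={u↦6} | C=[-2 :: PRIM2(add)] | D=[(∅, ∅, ∅)]]
step 23: [S=[-2 :: 2] | E={u↦6} | C=[PRIM2(add)] | D=[(∅, ∅, ∅)]]
step 24: [S=[0] | E={u↦6} | C=∅ | D=[(∅, ∅, ∅)]]
step 25: [S=[0] | E=∅ | C=∅ | D=∅]
→ final value 0

Answer: 0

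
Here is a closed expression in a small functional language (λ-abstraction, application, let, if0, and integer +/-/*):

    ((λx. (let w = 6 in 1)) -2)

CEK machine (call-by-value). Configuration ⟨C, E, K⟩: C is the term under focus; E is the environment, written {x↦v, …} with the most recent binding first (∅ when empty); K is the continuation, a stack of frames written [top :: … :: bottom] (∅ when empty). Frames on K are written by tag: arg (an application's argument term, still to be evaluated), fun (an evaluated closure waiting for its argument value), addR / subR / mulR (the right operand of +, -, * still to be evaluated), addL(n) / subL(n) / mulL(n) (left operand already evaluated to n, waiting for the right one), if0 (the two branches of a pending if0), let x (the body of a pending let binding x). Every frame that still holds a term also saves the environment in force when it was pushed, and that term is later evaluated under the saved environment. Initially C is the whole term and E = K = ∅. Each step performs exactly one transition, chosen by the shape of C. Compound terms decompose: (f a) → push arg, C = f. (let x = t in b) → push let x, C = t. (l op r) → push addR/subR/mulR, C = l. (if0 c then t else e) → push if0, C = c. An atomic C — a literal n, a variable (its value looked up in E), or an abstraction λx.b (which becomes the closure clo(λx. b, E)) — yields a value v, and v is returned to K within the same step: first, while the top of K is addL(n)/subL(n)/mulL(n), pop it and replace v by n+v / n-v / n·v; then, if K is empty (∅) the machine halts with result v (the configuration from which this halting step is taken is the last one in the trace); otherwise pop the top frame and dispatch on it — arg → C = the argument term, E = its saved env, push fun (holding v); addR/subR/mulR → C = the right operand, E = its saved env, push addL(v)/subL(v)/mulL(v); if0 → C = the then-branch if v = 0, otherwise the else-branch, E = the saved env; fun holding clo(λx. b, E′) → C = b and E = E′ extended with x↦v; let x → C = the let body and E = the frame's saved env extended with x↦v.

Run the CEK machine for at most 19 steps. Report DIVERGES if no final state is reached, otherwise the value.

0. <C=((λx. (let w = 6 in 1)) -2), E=∅, K=∅>
1. <C=(λx. (let w = 6 in 1)), E=∅, K=[arg]>
2. <C=-2, E=∅, K=[fun]>
3. <C=(let w = 6 in 1), E={x↦-2}, K=∅>
4. <C=6, E={x↦-2}, K=[let w]>
5. <C=1, E={w↦6, x↦-2}, K=∅>
→ final value 1

Answer: 1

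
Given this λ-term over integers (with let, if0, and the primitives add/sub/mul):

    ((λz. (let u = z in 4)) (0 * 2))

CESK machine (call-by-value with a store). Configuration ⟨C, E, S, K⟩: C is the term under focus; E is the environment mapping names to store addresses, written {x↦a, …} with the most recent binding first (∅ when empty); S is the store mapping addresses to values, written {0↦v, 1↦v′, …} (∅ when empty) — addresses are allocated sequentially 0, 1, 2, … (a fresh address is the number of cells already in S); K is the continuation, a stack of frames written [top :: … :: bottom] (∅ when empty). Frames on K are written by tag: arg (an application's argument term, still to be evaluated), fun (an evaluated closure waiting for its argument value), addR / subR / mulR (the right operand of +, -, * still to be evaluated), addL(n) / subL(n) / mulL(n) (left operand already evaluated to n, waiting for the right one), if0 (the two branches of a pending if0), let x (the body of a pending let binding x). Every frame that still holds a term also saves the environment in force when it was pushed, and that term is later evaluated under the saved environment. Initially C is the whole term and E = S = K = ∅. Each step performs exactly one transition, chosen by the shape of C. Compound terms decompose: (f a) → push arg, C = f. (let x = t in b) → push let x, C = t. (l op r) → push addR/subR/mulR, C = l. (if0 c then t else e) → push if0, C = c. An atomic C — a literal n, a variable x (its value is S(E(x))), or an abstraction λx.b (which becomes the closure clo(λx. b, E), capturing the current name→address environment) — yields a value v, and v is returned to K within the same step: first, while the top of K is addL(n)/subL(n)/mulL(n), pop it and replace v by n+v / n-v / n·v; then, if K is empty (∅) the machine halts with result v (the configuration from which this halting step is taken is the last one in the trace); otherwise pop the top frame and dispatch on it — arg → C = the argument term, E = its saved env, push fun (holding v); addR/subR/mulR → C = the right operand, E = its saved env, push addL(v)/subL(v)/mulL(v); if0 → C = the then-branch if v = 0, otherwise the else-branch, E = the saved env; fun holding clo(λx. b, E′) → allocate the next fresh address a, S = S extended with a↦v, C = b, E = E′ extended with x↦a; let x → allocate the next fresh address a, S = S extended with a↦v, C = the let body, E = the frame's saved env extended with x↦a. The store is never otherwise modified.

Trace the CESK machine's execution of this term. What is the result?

Answer: 4

Derivation:
[0] <C=((λz. (let u = z in 4)) (0 * 2)), E=∅, S=∅, K=∅>
[1] <C=(λz. (let u = z in 4)), E=∅, S=∅, K=[arg]>
[2] <C=(0 * 2), E=∅, S=∅, K=[fun]>
[3] <C=0, E=∅, S=∅, K=[mulR :: fun]>
[4] <C=2, E=∅, S=∅, K=[mulL(0) :: fun]>
[5] <C=(let u = z in 4), E={z↦0}, S={0↦0}, K=∅>
[6] <C=z, E={z↦0}, S={0↦0}, K=[let u]>
[7] <C=4, E={u↦1, z↦0}, S={0↦0, 1↦0}, K=∅>
→ final value 4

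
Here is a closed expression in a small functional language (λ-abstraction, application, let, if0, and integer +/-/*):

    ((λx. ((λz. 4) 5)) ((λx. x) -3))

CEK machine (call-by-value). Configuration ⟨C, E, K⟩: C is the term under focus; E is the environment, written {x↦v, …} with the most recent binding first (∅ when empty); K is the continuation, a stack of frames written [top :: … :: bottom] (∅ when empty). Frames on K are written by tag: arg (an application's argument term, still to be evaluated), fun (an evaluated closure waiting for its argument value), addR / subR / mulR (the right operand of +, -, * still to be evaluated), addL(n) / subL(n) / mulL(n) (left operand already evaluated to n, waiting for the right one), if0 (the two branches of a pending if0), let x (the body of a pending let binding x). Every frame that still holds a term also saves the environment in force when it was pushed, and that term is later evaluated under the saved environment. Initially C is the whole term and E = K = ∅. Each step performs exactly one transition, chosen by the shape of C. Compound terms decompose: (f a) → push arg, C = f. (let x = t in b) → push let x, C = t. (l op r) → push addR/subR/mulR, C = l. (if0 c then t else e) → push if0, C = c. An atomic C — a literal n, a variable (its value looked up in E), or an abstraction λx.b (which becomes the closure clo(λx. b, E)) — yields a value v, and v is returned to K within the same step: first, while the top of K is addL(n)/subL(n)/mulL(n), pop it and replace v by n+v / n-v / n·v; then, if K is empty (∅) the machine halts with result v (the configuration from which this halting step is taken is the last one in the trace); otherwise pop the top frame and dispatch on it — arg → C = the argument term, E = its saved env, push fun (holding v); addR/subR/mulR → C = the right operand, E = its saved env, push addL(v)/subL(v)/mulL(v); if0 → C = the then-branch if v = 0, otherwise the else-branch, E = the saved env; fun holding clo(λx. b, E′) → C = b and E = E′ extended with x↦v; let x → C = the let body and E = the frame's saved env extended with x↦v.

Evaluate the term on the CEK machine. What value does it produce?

Answer: 4

Derivation:
[0] <C=((λx. ((λz. 4) 5)) ((λx. x) -3)), E=∅, K=∅>
[1] <C=(λx. ((λz. 4) 5)), E=∅, K=[arg]>
[2] <C=((λx. x) -3), E=∅, K=[fun]>
[3] <C=(λx. x), E=∅, K=[arg :: fun]>
[4] <C=-3, E=∅, K=[fun :: fun]>
[5] <C=x, E={x↦-3}, K=[fun]>
[6] <C=((λz. 4) 5), E={x↦-3}, K=∅>
[7] <C=(λz. 4), E={x↦-3}, K=[arg]>
[8] <C=5, E={x↦-3}, K=[fun]>
[9] <C=4, E={z↦5, x↦-3}, K=∅>
→ final value 4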